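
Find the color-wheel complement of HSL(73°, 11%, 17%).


Complement = opposite side of color wheel = hue + 180°
H' = (73 + 180) mod 360 = 253°
S and L unchanged.
= HSL(253°, 11%, 17%)


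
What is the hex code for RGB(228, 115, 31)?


R = 228 → E4 (hex)
G = 115 → 73 (hex)
B = 31 → 1F (hex)
Hex = #E4731F


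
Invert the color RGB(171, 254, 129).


Invert: (255-R, 255-G, 255-B)
R: 255-171 = 84
G: 255-254 = 1
B: 255-129 = 126
= RGB(84, 1, 126)


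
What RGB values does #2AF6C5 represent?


2A → 42 (R)
F6 → 246 (G)
C5 → 197 (B)
= RGB(42, 246, 197)


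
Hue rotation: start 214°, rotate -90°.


New hue = (H + rotation) mod 360
New hue = (214 -90) mod 360
= 124 mod 360
= 124°


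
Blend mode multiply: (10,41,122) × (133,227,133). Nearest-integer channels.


Multiply: C = A×B/255, rounded to nearest integer
R: 10×133/255 = 1330/255 ≈ 5.216 → 5
G: 41×227/255 = 9307/255 ≈ 36.498 → 36
B: 122×133/255 = 16226/255 ≈ 63.631 → 64
= RGB(5, 36, 64)


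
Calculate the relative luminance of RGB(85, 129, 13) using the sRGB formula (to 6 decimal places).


Linearize each channel (sRGB transfer function): c = v/255; c_lin = c/12.92 if c ≤ 0.04045, else ((c+0.055)/1.055)^2.4
  R: 85/255 ≈ 0.333333 > 0.04045 → ((0.333333+0.055)/1.055)^2.4 ≈ 0.090842
  G: 129/255 ≈ 0.505882 > 0.04045 → ((0.505882+0.055)/1.055)^2.4 ≈ 0.219526
  B: 13/255 ≈ 0.050980 > 0.04045 → ((0.050980+0.055)/1.055)^2.4 ≈ 0.004025
R_lin = 0.090842, G_lin = 0.219526, B_lin = 0.004025
L = 0.2126×R + 0.7152×G + 0.0722×B
L = 0.2126×0.090842 + 0.7152×0.219526 + 0.0722×0.004025
L ≈ 0.176609


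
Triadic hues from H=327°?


Triadic: equally spaced at 120° intervals
H1 = 327°
H2 = (327 + 120) mod 360 = 87°
H3 = (327 + 240) mod 360 = 207°
Triadic = 327°, 87°, 207°


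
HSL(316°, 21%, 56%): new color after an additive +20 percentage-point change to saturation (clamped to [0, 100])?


Original S = 21%
Adjustment = +20 percentage points
New S = 21 + (20) = 41
Clamp to [0, 100] → 41
= HSL(316°, 41%, 56%)


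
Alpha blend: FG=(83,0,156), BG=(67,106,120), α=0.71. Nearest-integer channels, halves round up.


C = α×F + (1-α)×B, with 1-α = 0.29
R: 0.71×83 + 0.29×67 = 58.93 + 19.43 = 78.36 → 78
G: 0.71×0 + 0.29×106 = 0.00 + 30.74 = 30.74 → 31
B: 0.71×156 + 0.29×120 = 110.76 + 34.80 = 145.56 → 146
= RGB(78, 31, 146)


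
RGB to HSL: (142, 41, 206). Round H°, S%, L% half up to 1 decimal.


Normalize: R'=142/255≈0.5569, G'=41/255≈0.1608, B'=206/255≈0.8078
Max=206/255, Min=41/255, Δ=Max-Min=165/255
L = (Max+Min)/2 = (206+41)/510 = 247/510 = 0.48431… → L = 48.4%
L ≤ 0.5 → S = Δ/(Max+Min) = 165/(206+41) = 165/247 = 0.66801… → S = 66.8%
(the 1/255 factors cancel in S and H, so raw channel differences can be used)
Max is B' → H = 60 × ((R-G)/Δ + 4) = 60 × ((142-41)/165 + 4)
  101/165 + 4 = 0.6121… + 4 = 4.6121…
  H = 60 × 4.6121… = 276.727…° → H = 276.7°
= HSL(276.7°, 66.8%, 48.4%)


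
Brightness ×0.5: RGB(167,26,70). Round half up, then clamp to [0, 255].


Multiply each channel by 0.5, round half up, clamp to [0, 255]
R: 167×0.5 = 83.5 → round → 84
G: 26×0.5 = 13
B: 70×0.5 = 35
= RGB(84, 13, 35)


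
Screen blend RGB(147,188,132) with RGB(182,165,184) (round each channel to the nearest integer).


Screen: C = 255 - (255-A)×(255-B)/255, rounded to nearest integer
R: 255 - (255-147)×(255-182)/255 = 255 - 7884/255 ≈ 255 - 30.918 = 224.082 → 224
G: 255 - (255-188)×(255-165)/255 = 255 - 6030/255 ≈ 255 - 23.647 = 231.353 → 231
B: 255 - (255-132)×(255-184)/255 = 255 - 8733/255 ≈ 255 - 34.247 = 220.753 → 221
= RGB(224, 231, 221)


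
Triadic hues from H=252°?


Triadic: equally spaced at 120° intervals
H1 = 252°
H2 = (252 + 120) mod 360 = 12°
H3 = (252 + 240) mod 360 = 132°
Triadic = 252°, 12°, 132°


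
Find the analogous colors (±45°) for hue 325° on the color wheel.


Base hue: 325°
Left analog: (325 - 45) mod 360 = 280°
Right analog: (325 + 45) mod 360 = 10°
Analogous hues = 280° and 10°


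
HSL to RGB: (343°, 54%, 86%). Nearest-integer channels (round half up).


H=343°, S=0.54, L=0.86
C = (1-|2L-1|)×S = (1-|0.72|)×0.54 = 0.1512
H' = H/60 = 343/60 ≈ 5.7167; X = C×(1-|H' mod 2 - 1|) = 0.04284
m = L - C/2 = 0.86 - 0.0756 = 0.7844
Sector ⌊H'⌋ = 5 → (R',G',B') = (0.1512, 0.0, 0.04284)
RGB = ((R'+m)×255, (G'+m)×255, (B'+m)×255) = (238.578, 200.022, 210.9462)
Round half up → RGB(239, 200, 211)


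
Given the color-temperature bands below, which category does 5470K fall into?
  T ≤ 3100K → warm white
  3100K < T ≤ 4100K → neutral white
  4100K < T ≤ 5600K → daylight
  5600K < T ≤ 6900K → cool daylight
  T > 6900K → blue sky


Temperature: 5470K
4100K < 5470K ≤ 5600K → daylight
Classification: daylight


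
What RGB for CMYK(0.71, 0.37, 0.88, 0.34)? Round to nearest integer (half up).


R = 255 × (1-C) × (1-K) = 255 × 0.29 × 0.66 = 48.807 → 49
G = 255 × (1-M) × (1-K) = 255 × 0.63 × 0.66 = 106.029 → 106
B = 255 × (1-Y) × (1-K) = 255 × 0.12 × 0.66 = 20.196 → 20
= RGB(49, 106, 20)


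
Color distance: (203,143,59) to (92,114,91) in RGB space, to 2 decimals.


d = √[(R₁-R₂)² + (G₁-G₂)² + (B₁-B₂)²]
d = √[(203-92)² + (143-114)² + (59-91)²]
d = √[12321 + 841 + 1024]
d = √14186
d ≈ 119.10


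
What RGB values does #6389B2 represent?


63 → 99 (R)
89 → 137 (G)
B2 → 178 (B)
= RGB(99, 137, 178)


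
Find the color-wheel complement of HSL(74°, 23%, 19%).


Complement = opposite side of color wheel = hue + 180°
H' = (74 + 180) mod 360 = 254°
S and L unchanged.
= HSL(254°, 23%, 19%)


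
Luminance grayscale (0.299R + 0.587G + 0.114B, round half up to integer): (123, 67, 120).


Gray = 0.299×R + 0.587×G + 0.114×B
Gray = 0.299×123 + 0.587×67 + 0.114×120
Gray = 36.777 + 39.329 + 13.680
Gray = 89.786 → round half up → 90
Gray = 90


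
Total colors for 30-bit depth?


Colors = 2^bits = 2^30
= 1,073,741,824 colors


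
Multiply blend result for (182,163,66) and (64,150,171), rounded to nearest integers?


Multiply: C = A×B/255, rounded to nearest integer
R: 182×64/255 = 11648/255 ≈ 45.678 → 46
G: 163×150/255 = 24450/255 ≈ 95.882 → 96
B: 66×171/255 = 11286/255 ≈ 44.259 → 44
= RGB(46, 96, 44)


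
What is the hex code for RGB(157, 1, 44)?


R = 157 → 9D (hex)
G = 1 → 01 (hex)
B = 44 → 2C (hex)
Hex = #9D012C


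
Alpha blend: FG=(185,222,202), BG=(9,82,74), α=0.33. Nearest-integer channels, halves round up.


C = α×F + (1-α)×B, with 1-α = 0.67
R: 0.33×185 + 0.67×9 = 61.05 + 6.03 = 67.08 → 67
G: 0.33×222 + 0.67×82 = 73.26 + 54.94 = 128.20 → 128
B: 0.33×202 + 0.67×74 = 66.66 + 49.58 = 116.24 → 116
= RGB(67, 128, 116)


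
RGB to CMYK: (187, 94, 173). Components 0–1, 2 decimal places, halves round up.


R'=187/255≈0.7333, G'=94/255≈0.3686, B'=173/255≈0.6784
K = 1 - max(R',G',B') = 1 - 187/255 = 68/255 = 0.26666… → 0.27
(1-R'-K)/(1-K) simplifies to (max-R)/max with max = 187:
C = (187-187)/187 = 0/187 = 0 → 0.00
M = (187-94)/187 = 93/187 = 0.49732… → 0.50
Y = (187-173)/187 = 14/187 = 0.07486… → 0.07
= CMYK(0.00, 0.50, 0.07, 0.27)


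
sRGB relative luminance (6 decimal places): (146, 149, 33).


Linearize each channel (sRGB transfer function): c = v/255; c_lin = c/12.92 if c ≤ 0.04045, else ((c+0.055)/1.055)^2.4
  R: 146/255 ≈ 0.572549 > 0.04045 → ((0.572549+0.055)/1.055)^2.4 ≈ 0.287441
  G: 149/255 ≈ 0.584314 > 0.04045 → ((0.584314+0.055)/1.055)^2.4 ≈ 0.300544
  B: 33/255 ≈ 0.129412 > 0.04045 → ((0.129412+0.055)/1.055)^2.4 ≈ 0.015209
R_lin = 0.287441, G_lin = 0.300544, B_lin = 0.015209
L = 0.2126×R + 0.7152×G + 0.0722×B
L = 0.2126×0.287441 + 0.7152×0.300544 + 0.0722×0.015209
L ≈ 0.277157


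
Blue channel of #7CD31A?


Color: #7CD31A
R = 7C = 124
G = D3 = 211
B = 1A = 26
Blue = 26


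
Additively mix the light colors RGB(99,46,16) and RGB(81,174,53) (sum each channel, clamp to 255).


Additive: each channel = min(255, C₁+C₂)
R: 99+81 = 180 → 180
G: 46+174 = 220 → 220
B: 16+53 = 69 → 69
= RGB(180, 220, 69)


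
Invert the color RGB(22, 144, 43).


Invert: (255-R, 255-G, 255-B)
R: 255-22 = 233
G: 255-144 = 111
B: 255-43 = 212
= RGB(233, 111, 212)


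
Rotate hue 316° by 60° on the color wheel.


New hue = (H + rotation) mod 360
New hue = (316 + 60) mod 360
= 376 mod 360
= 16°


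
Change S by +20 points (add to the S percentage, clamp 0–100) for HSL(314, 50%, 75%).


Original S = 50%
Adjustment = +20 percentage points
New S = 50 + (20) = 70
Clamp to [0, 100] → 70
= HSL(314°, 70%, 75%)


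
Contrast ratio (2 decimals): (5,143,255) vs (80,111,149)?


Linearize each sRGB channel c=v/255: c/12.92 if c ≤ 0.04045 else ((c+0.055)/1.055)^2.4
L = 0.2126×R_lin + 0.7152×G_lin + 0.0722×B_lin
Color 1 (5,143,255):
  R=5: 5/255≈0.0196 ≤ 0.04045 → 0.0196/12.92 ≈ 0.00152
  G=143: 143/255≈0.5608 > 0.04045 → ((0.5608+0.055)/1.055)^2.4 ≈ 0.27468
  B=255: 255/255≈1.0000 > 0.04045 → ((1.0000+0.055)/1.055)^2.4 ≈ 1.00000
  L1 = 0.2126×0.00152 + 0.7152×0.27468 + 0.0722×1.00000 ≈ 0.26897
Color 2 (80,111,149):
  R=80: 80/255≈0.3137 > 0.04045 → ((0.3137+0.055)/1.055)^2.4 ≈ 0.08022
  G=111: 111/255≈0.4353 > 0.04045 → ((0.4353+0.055)/1.055)^2.4 ≈ 0.15896
  B=149: 149/255≈0.5843 > 0.04045 → ((0.5843+0.055)/1.055)^2.4 ≈ 0.30054
  L2 = 0.2126×0.08022 + 0.7152×0.15896 + 0.0722×0.30054 ≈ 0.15244
Lighter = 0.26897, Darker = 0.15244
Ratio = (L_lighter + 0.05) / (L_darker + 0.05)
Ratio = (0.26897 + 0.05) / (0.15244 + 0.05) = 0.31897 / 0.20244 ≈ 1.5756
Ratio ≈ 1.58:1


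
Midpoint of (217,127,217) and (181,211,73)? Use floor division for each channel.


Midpoint: each channel = ⌊(C₁+C₂)/2⌋
R: ⌊(217+181)/2⌋ = 199
G: ⌊(127+211)/2⌋ = 169
B: ⌊(217+73)/2⌋ = 145
= RGB(199, 169, 145)


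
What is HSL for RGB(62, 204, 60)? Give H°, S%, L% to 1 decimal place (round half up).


Normalize: R'=62/255≈0.2431, G'=204/255≈0.8000, B'=60/255≈0.2353
Max=204/255, Min=60/255, Δ=Max-Min=144/255
L = (Max+Min)/2 = (204+60)/510 = 264/510 = 0.51764… → L = 51.8%
L > 0.5 → S = Δ/(2-Max-Min) = 144/(510-204-60) = 144/246 = 0.58536… → S = 58.5%
(the 1/255 factors cancel in S and H, so raw channel differences can be used)
Max is G' → H = 60 × ((B-R)/Δ + 2) = 60 × ((60-62)/144 + 2)
  -2/144 + 2 = -0.0138… + 2 = 1.9861…
  H = 60 × 1.9861… = 119.166…° → H = 119.2°
= HSL(119.2°, 58.5%, 51.8%)


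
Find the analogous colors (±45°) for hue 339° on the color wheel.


Base hue: 339°
Left analog: (339 - 45) mod 360 = 294°
Right analog: (339 + 45) mod 360 = 24°
Analogous hues = 294° and 24°


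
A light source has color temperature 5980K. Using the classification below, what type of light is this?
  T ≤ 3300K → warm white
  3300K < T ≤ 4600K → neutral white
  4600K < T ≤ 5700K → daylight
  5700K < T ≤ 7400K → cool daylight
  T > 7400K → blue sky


Temperature: 5980K
5700K < 5980K ≤ 7400K → cool daylight
Classification: cool daylight


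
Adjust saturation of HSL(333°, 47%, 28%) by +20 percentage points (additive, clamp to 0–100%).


Original S = 47%
Adjustment = +20 percentage points
New S = 47 + (20) = 67
Clamp to [0, 100] → 67
= HSL(333°, 67%, 28%)


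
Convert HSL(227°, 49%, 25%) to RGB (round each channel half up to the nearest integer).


H=227°, S=0.49, L=0.25
C = (1-|2L-1|)×S = (1-|-0.50|)×0.49 = 0.245
H' = H/60 = 227/60 ≈ 3.7833; X = C×(1-|H' mod 2 - 1|) ≈ 0.0531
m = L - C/2 = 0.25 - 0.1225 = 0.1275
Sector ⌊H'⌋ = 3 → (R',G',B') = (0.0, ≈0.0531, 0.245)
RGB = ((R'+m)×255, (G'+m)×255, (B'+m)×255) = (32.5125, 46.04875, 94.9875)
Round half up → RGB(33, 46, 95)


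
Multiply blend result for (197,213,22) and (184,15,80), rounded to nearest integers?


Multiply: C = A×B/255, rounded to nearest integer
R: 197×184/255 = 36248/255 ≈ 142.149 → 142
G: 213×15/255 = 3195/255 ≈ 12.529 → 13
B: 22×80/255 = 1760/255 ≈ 6.902 → 7
= RGB(142, 13, 7)


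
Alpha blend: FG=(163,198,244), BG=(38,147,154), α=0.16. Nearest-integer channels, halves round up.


C = α×F + (1-α)×B, with 1-α = 0.84
R: 0.16×163 + 0.84×38 = 26.08 + 31.92 = 58.00 → 58
G: 0.16×198 + 0.84×147 = 31.68 + 123.48 = 155.16 → 155
B: 0.16×244 + 0.84×154 = 39.04 + 129.36 = 168.40 → 168
= RGB(58, 155, 168)


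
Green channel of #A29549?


Color: #A29549
R = A2 = 162
G = 95 = 149
B = 49 = 73
Green = 149


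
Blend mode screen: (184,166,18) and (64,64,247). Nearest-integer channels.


Screen: C = 255 - (255-A)×(255-B)/255, rounded to nearest integer
R: 255 - (255-184)×(255-64)/255 = 255 - 13561/255 ≈ 255 - 53.180 = 201.820 → 202
G: 255 - (255-166)×(255-64)/255 = 255 - 16999/255 ≈ 255 - 66.663 = 188.337 → 188
B: 255 - (255-18)×(255-247)/255 = 255 - 1896/255 ≈ 255 - 7.435 = 247.565 → 248
= RGB(202, 188, 248)


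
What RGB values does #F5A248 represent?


F5 → 245 (R)
A2 → 162 (G)
48 → 72 (B)
= RGB(245, 162, 72)


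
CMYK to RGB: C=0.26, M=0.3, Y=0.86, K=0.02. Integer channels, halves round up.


R = 255 × (1-C) × (1-K) = 255 × 0.74 × 0.98 = 184.926 → 185
G = 255 × (1-M) × (1-K) = 255 × 0.70 × 0.98 = 174.93 → 175
B = 255 × (1-Y) × (1-K) = 255 × 0.14 × 0.98 = 34.986 → 35
= RGB(185, 175, 35)


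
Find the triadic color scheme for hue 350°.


Triadic: equally spaced at 120° intervals
H1 = 350°
H2 = (350 + 120) mod 360 = 110°
H3 = (350 + 240) mod 360 = 230°
Triadic = 350°, 110°, 230°


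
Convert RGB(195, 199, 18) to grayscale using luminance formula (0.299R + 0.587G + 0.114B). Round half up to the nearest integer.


Gray = 0.299×R + 0.587×G + 0.114×B
Gray = 0.299×195 + 0.587×199 + 0.114×18
Gray = 58.305 + 116.813 + 2.052
Gray = 177.170 → round half up → 177
Gray = 177


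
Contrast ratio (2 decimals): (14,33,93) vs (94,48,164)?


Linearize each sRGB channel c=v/255: c/12.92 if c ≤ 0.04045 else ((c+0.055)/1.055)^2.4
L = 0.2126×R_lin + 0.7152×G_lin + 0.0722×B_lin
Color 1 (14,33,93):
  R=14: 14/255≈0.0549 > 0.04045 → ((0.0549+0.055)/1.055)^2.4 ≈ 0.00439
  G=33: 33/255≈0.1294 > 0.04045 → ((0.1294+0.055)/1.055)^2.4 ≈ 0.01521
  B=93: 93/255≈0.3647 > 0.04045 → ((0.3647+0.055)/1.055)^2.4 ≈ 0.10946
  L1 = 0.2126×0.00439 + 0.7152×0.01521 + 0.0722×0.10946 ≈ 0.01971
Color 2 (94,48,164):
  R=94: 94/255≈0.3686 > 0.04045 → ((0.3686+0.055)/1.055)^2.4 ≈ 0.11193
  G=48: 48/255≈0.1882 > 0.04045 → ((0.1882+0.055)/1.055)^2.4 ≈ 0.02956
  B=164: 164/255≈0.6431 > 0.04045 → ((0.6431+0.055)/1.055)^2.4 ≈ 0.37124
  L2 = 0.2126×0.11193 + 0.7152×0.02956 + 0.0722×0.37124 ≈ 0.07174
Lighter = 0.07174, Darker = 0.01971
Ratio = (L_lighter + 0.05) / (L_darker + 0.05)
Ratio = (0.07174 + 0.05) / (0.01971 + 0.05) = 0.12174 / 0.06971 ≈ 1.7463
Ratio ≈ 1.75:1


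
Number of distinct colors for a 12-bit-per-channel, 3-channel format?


Total bits = 12 bits/channel × 3 channels = 36 bits
Distinct colors = 2^36
= 68,719,476,736 colors


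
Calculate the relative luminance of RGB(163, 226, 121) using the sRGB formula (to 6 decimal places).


Linearize each channel (sRGB transfer function): c = v/255; c_lin = c/12.92 if c ≤ 0.04045, else ((c+0.055)/1.055)^2.4
  R: 163/255 ≈ 0.639216 > 0.04045 → ((0.639216+0.055)/1.055)^2.4 ≈ 0.366253
  G: 226/255 ≈ 0.886275 > 0.04045 → ((0.886275+0.055)/1.055)^2.4 ≈ 0.760525
  B: 121/255 ≈ 0.474510 > 0.04045 → ((0.474510+0.055)/1.055)^2.4 ≈ 0.191202
R_lin = 0.366253, G_lin = 0.760525, B_lin = 0.191202
L = 0.2126×R + 0.7152×G + 0.0722×B
L = 0.2126×0.366253 + 0.7152×0.760525 + 0.0722×0.191202
L ≈ 0.635597


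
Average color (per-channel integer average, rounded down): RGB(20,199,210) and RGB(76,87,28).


Midpoint: each channel = ⌊(C₁+C₂)/2⌋
R: ⌊(20+76)/2⌋ = 48
G: ⌊(199+87)/2⌋ = 143
B: ⌊(210+28)/2⌋ = 119
= RGB(48, 143, 119)


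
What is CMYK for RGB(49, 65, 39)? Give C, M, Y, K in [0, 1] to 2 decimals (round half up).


R'=49/255≈0.1922, G'=65/255≈0.2549, B'=39/255≈0.1529
K = 1 - max(R',G',B') = 1 - 65/255 = 190/255 = 0.74509… → 0.75
(1-R'-K)/(1-K) simplifies to (max-R)/max with max = 65:
C = (65-49)/65 = 16/65 = 0.24615… → 0.25
M = (65-65)/65 = 0/65 = 0 → 0.00
Y = (65-39)/65 = 26/65 = 0.4 → 0.40
= CMYK(0.25, 0.00, 0.40, 0.75)


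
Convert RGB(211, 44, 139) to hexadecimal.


R = 211 → D3 (hex)
G = 44 → 2C (hex)
B = 139 → 8B (hex)
Hex = #D32C8B


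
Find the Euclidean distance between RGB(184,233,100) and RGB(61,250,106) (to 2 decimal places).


d = √[(R₁-R₂)² + (G₁-G₂)² + (B₁-B₂)²]
d = √[(184-61)² + (233-250)² + (100-106)²]
d = √[15129 + 289 + 36]
d = √15454
d ≈ 124.31


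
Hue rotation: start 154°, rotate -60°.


New hue = (H + rotation) mod 360
New hue = (154 -60) mod 360
= 94 mod 360
= 94°


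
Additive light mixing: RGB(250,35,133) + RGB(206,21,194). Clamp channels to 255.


Additive: each channel = min(255, C₁+C₂)
R: 250+206 = 456 → 255
G: 35+21 = 56 → 56
B: 133+194 = 327 → 255
= RGB(255, 56, 255)


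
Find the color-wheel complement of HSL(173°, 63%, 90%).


Complement = opposite side of color wheel = hue + 180°
H' = (173 + 180) mod 360 = 353°
S and L unchanged.
= HSL(353°, 63%, 90%)


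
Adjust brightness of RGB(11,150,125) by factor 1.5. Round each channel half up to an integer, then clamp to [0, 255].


Multiply each channel by 1.5, round half up, clamp to [0, 255]
R: 11×1.5 = 16.5 → round → 17
G: 150×1.5 = 225
B: 125×1.5 = 187.5 → round → 188
= RGB(17, 225, 188)


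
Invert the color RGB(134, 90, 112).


Invert: (255-R, 255-G, 255-B)
R: 255-134 = 121
G: 255-90 = 165
B: 255-112 = 143
= RGB(121, 165, 143)


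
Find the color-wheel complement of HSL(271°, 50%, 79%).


Complement = opposite side of color wheel = hue + 180°
H' = (271 + 180) mod 360 = 91°
S and L unchanged.
= HSL(91°, 50%, 79%)


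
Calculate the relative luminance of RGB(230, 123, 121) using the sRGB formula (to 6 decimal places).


Linearize each channel (sRGB transfer function): c = v/255; c_lin = c/12.92 if c ≤ 0.04045, else ((c+0.055)/1.055)^2.4
  R: 230/255 ≈ 0.901961 > 0.04045 → ((0.901961+0.055)/1.055)^2.4 ≈ 0.791298
  G: 123/255 ≈ 0.482353 > 0.04045 → ((0.482353+0.055)/1.055)^2.4 ≈ 0.198069
  B: 121/255 ≈ 0.474510 > 0.04045 → ((0.474510+0.055)/1.055)^2.4 ≈ 0.191202
R_lin = 0.791298, G_lin = 0.198069, B_lin = 0.191202
L = 0.2126×R + 0.7152×G + 0.0722×B
L = 0.2126×0.791298 + 0.7152×0.198069 + 0.0722×0.191202
L ≈ 0.323694


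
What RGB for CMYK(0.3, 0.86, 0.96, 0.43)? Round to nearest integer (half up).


R = 255 × (1-C) × (1-K) = 255 × 0.70 × 0.57 = 101.745 → 102
G = 255 × (1-M) × (1-K) = 255 × 0.14 × 0.57 = 20.349 → 20
B = 255 × (1-Y) × (1-K) = 255 × 0.04 × 0.57 = 5.814 → 6
= RGB(102, 20, 6)


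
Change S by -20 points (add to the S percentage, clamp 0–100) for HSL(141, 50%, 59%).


Original S = 50%
Adjustment = -20 percentage points
New S = 50 + (-20) = 30
Clamp to [0, 100] → 30
= HSL(141°, 30%, 59%)


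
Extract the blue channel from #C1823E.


Color: #C1823E
R = C1 = 193
G = 82 = 130
B = 3E = 62
Blue = 62


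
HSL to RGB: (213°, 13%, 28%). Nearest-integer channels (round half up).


H=213°, S=0.13, L=0.28
C = (1-|2L-1|)×S = (1-|-0.44|)×0.13 = 0.0728
H' = H/60 = 213/60 ≈ 3.5500; X = C×(1-|H' mod 2 - 1|) = 0.03276
m = L - C/2 = 0.28 - 0.0364 = 0.2436
Sector ⌊H'⌋ = 3 → (R',G',B') = (0.0, 0.03276, 0.0728)
RGB = ((R'+m)×255, (G'+m)×255, (B'+m)×255) = (62.118, 70.4718, 80.682)
Round half up → RGB(62, 70, 81)


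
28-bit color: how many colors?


Colors = 2^bits = 2^28
= 268,435,456 colors


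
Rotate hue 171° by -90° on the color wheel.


New hue = (H + rotation) mod 360
New hue = (171 -90) mod 360
= 81 mod 360
= 81°


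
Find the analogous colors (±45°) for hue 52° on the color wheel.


Base hue: 52°
Left analog: (52 - 45) mod 360 = 7°
Right analog: (52 + 45) mod 360 = 97°
Analogous hues = 7° and 97°


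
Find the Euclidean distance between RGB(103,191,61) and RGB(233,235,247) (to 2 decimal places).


d = √[(R₁-R₂)² + (G₁-G₂)² + (B₁-B₂)²]
d = √[(103-233)² + (191-235)² + (61-247)²]
d = √[16900 + 1936 + 34596]
d = √53432
d ≈ 231.15


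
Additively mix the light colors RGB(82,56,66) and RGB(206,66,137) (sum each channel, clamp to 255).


Additive: each channel = min(255, C₁+C₂)
R: 82+206 = 288 → 255
G: 56+66 = 122 → 122
B: 66+137 = 203 → 203
= RGB(255, 122, 203)


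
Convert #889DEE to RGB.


88 → 136 (R)
9D → 157 (G)
EE → 238 (B)
= RGB(136, 157, 238)


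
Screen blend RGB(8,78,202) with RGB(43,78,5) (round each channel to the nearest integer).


Screen: C = 255 - (255-A)×(255-B)/255, rounded to nearest integer
R: 255 - (255-8)×(255-43)/255 = 255 - 52364/255 ≈ 255 - 205.349 = 49.651 → 50
G: 255 - (255-78)×(255-78)/255 = 255 - 31329/255 ≈ 255 - 122.859 = 132.141 → 132
B: 255 - (255-202)×(255-5)/255 = 255 - 13250/255 ≈ 255 - 51.961 = 203.039 → 203
= RGB(50, 132, 203)


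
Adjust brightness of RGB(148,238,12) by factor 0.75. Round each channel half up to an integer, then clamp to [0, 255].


Multiply each channel by 0.75, round half up, clamp to [0, 255]
R: 148×0.75 = 111
G: 238×0.75 = 178.5 → round → 179
B: 12×0.75 = 9
= RGB(111, 179, 9)


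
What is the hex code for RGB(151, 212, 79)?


R = 151 → 97 (hex)
G = 212 → D4 (hex)
B = 79 → 4F (hex)
Hex = #97D44F


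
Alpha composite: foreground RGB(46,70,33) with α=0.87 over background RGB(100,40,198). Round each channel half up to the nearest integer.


C = α×F + (1-α)×B, with 1-α = 0.13
R: 0.87×46 + 0.13×100 = 40.02 + 13.00 = 53.02 → 53
G: 0.87×70 + 0.13×40 = 60.90 + 5.20 = 66.10 → 66
B: 0.87×33 + 0.13×198 = 28.71 + 25.74 = 54.45 → 54
= RGB(53, 66, 54)


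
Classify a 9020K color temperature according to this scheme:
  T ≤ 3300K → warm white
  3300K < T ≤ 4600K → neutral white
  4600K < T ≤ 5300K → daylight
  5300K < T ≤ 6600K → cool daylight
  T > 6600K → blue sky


Temperature: 9020K
9020K > 6600K → blue sky
Classification: blue sky


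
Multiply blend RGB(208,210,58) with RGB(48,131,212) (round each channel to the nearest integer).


Multiply: C = A×B/255, rounded to nearest integer
R: 208×48/255 = 9984/255 ≈ 39.153 → 39
G: 210×131/255 = 27510/255 ≈ 107.882 → 108
B: 58×212/255 = 12296/255 ≈ 48.220 → 48
= RGB(39, 108, 48)


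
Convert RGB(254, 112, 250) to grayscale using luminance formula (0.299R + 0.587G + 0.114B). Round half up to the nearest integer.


Gray = 0.299×R + 0.587×G + 0.114×B
Gray = 0.299×254 + 0.587×112 + 0.114×250
Gray = 75.946 + 65.744 + 28.500
Gray = 170.190 → round half up → 170
Gray = 170


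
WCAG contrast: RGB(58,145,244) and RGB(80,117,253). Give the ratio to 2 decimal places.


Linearize each sRGB channel c=v/255: c/12.92 if c ≤ 0.04045 else ((c+0.055)/1.055)^2.4
L = 0.2126×R_lin + 0.7152×G_lin + 0.0722×B_lin
Color 1 (58,145,244):
  R=58: 58/255≈0.2275 > 0.04045 → ((0.2275+0.055)/1.055)^2.4 ≈ 0.04231
  G=145: 145/255≈0.5686 > 0.04045 → ((0.5686+0.055)/1.055)^2.4 ≈ 0.28315
  B=244: 244/255≈0.9569 > 0.04045 → ((0.9569+0.055)/1.055)^2.4 ≈ 0.90466
  L1 = 0.2126×0.04231 + 0.7152×0.28315 + 0.0722×0.90466 ≈ 0.27682
Color 2 (80,117,253):
  R=80: 80/255≈0.3137 > 0.04045 → ((0.3137+0.055)/1.055)^2.4 ≈ 0.08022
  G=117: 117/255≈0.4588 > 0.04045 → ((0.4588+0.055)/1.055)^2.4 ≈ 0.17789
  B=253: 253/255≈0.9922 > 0.04045 → ((0.9922+0.055)/1.055)^2.4 ≈ 0.98225
  L2 = 0.2126×0.08022 + 0.7152×0.17789 + 0.0722×0.98225 ≈ 0.21520
Lighter = 0.27682, Darker = 0.21520
Ratio = (L_lighter + 0.05) / (L_darker + 0.05)
Ratio = (0.27682 + 0.05) / (0.21520 + 0.05) = 0.32682 / 0.26520 ≈ 1.2324
Ratio ≈ 1.23:1


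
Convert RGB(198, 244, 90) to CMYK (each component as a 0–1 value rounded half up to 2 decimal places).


R'=198/255≈0.7765, G'=244/255≈0.9569, B'=90/255≈0.3529
K = 1 - max(R',G',B') = 1 - 244/255 = 11/255 = 0.04313… → 0.04
(1-R'-K)/(1-K) simplifies to (max-R)/max with max = 244:
C = (244-198)/244 = 46/244 = 0.18852… → 0.19
M = (244-244)/244 = 0/244 = 0 → 0.00
Y = (244-90)/244 = 154/244 = 0.63114… → 0.63
= CMYK(0.19, 0.00, 0.63, 0.04)


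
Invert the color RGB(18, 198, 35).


Invert: (255-R, 255-G, 255-B)
R: 255-18 = 237
G: 255-198 = 57
B: 255-35 = 220
= RGB(237, 57, 220)


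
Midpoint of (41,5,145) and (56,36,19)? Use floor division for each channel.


Midpoint: each channel = ⌊(C₁+C₂)/2⌋
R: ⌊(41+56)/2⌋ = 48
G: ⌊(5+36)/2⌋ = 20
B: ⌊(145+19)/2⌋ = 82
= RGB(48, 20, 82)


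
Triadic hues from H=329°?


Triadic: equally spaced at 120° intervals
H1 = 329°
H2 = (329 + 120) mod 360 = 89°
H3 = (329 + 240) mod 360 = 209°
Triadic = 329°, 89°, 209°


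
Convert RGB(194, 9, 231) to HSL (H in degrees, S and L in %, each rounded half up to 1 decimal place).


Normalize: R'=194/255≈0.7608, G'=9/255≈0.0353, B'=231/255≈0.9059
Max=231/255, Min=9/255, Δ=Max-Min=222/255
L = (Max+Min)/2 = (231+9)/510 = 240/510 = 0.47058… → L = 47.1%
L ≤ 0.5 → S = Δ/(Max+Min) = 222/(231+9) = 222/240 = 0.925 → S = 92.5%
(the 1/255 factors cancel in S and H, so raw channel differences can be used)
Max is B' → H = 60 × ((R-G)/Δ + 4) = 60 × ((194-9)/222 + 4)
  185/222 + 4 = 0.8333… + 4 = 4.8333…
  H = 60 × 4.8333… = 290° → H = 290.0°
= HSL(290.0°, 92.5%, 47.1%)


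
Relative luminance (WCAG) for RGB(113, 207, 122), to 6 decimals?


Linearize each channel (sRGB transfer function): c = v/255; c_lin = c/12.92 if c ≤ 0.04045, else ((c+0.055)/1.055)^2.4
  R: 113/255 ≈ 0.443137 > 0.04045 → ((0.443137+0.055)/1.055)^2.4 ≈ 0.165132
  G: 207/255 ≈ 0.811765 > 0.04045 → ((0.811765+0.055)/1.055)^2.4 ≈ 0.623960
  B: 122/255 ≈ 0.478431 > 0.04045 → ((0.478431+0.055)/1.055)^2.4 ≈ 0.194618
R_lin = 0.165132, G_lin = 0.623960, B_lin = 0.194618
L = 0.2126×R + 0.7152×G + 0.0722×B
L = 0.2126×0.165132 + 0.7152×0.623960 + 0.0722×0.194618
L ≈ 0.495415


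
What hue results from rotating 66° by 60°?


New hue = (H + rotation) mod 360
New hue = (66 + 60) mod 360
= 126 mod 360
= 126°


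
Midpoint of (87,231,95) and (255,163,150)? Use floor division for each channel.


Midpoint: each channel = ⌊(C₁+C₂)/2⌋
R: ⌊(87+255)/2⌋ = 171
G: ⌊(231+163)/2⌋ = 197
B: ⌊(95+150)/2⌋ = 122
= RGB(171, 197, 122)


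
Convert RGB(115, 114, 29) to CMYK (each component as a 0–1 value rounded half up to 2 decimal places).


R'=115/255≈0.4510, G'=114/255≈0.4471, B'=29/255≈0.1137
K = 1 - max(R',G',B') = 1 - 115/255 = 140/255 = 0.54901… → 0.55
(1-R'-K)/(1-K) simplifies to (max-R)/max with max = 115:
C = (115-115)/115 = 0/115 = 0 → 0.00
M = (115-114)/115 = 1/115 = 0.00869… → 0.01
Y = (115-29)/115 = 86/115 = 0.74782… → 0.75
= CMYK(0.00, 0.01, 0.75, 0.55)


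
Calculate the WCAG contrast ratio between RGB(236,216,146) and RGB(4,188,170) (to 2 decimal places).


Linearize each sRGB channel c=v/255: c/12.92 if c ≤ 0.04045 else ((c+0.055)/1.055)^2.4
L = 0.2126×R_lin + 0.7152×G_lin + 0.0722×B_lin
Color 1 (236,216,146):
  R=236: 236/255≈0.9255 > 0.04045 → ((0.9255+0.055)/1.055)^2.4 ≈ 0.83880
  G=216: 216/255≈0.8471 > 0.04045 → ((0.8471+0.055)/1.055)^2.4 ≈ 0.68669
  B=146: 146/255≈0.5725 > 0.04045 → ((0.5725+0.055)/1.055)^2.4 ≈ 0.28744
  L1 = 0.2126×0.83880 + 0.7152×0.68669 + 0.0722×0.28744 ≈ 0.69020
Color 2 (4,188,170):
  R=4: 4/255≈0.0157 ≤ 0.04045 → 0.0157/12.92 ≈ 0.00121
  G=188: 188/255≈0.7373 > 0.04045 → ((0.7373+0.055)/1.055)^2.4 ≈ 0.50289
  B=170: 170/255≈0.6667 > 0.04045 → ((0.6667+0.055)/1.055)^2.4 ≈ 0.40198
  L2 = 0.2126×0.00121 + 0.7152×0.50289 + 0.0722×0.40198 ≈ 0.38895
Lighter = 0.69020, Darker = 0.38895
Ratio = (L_lighter + 0.05) / (L_darker + 0.05)
Ratio = (0.69020 + 0.05) / (0.38895 + 0.05) = 0.74020 / 0.43895 ≈ 1.6863
Ratio ≈ 1.69:1


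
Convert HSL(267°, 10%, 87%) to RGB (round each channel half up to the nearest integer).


H=267°, S=0.10, L=0.87
C = (1-|2L-1|)×S = (1-|0.74|)×0.10 = 0.026
H' = H/60 = 267/60 ≈ 4.4500; X = C×(1-|H' mod 2 - 1|) = 0.0117
m = L - C/2 = 0.87 - 0.013 = 0.857
Sector ⌊H'⌋ = 4 → (R',G',B') = (0.0117, 0.0, 0.026)
RGB = ((R'+m)×255, (G'+m)×255, (B'+m)×255) = (221.5185, 218.535, 225.165)
Round half up → RGB(222, 219, 225)


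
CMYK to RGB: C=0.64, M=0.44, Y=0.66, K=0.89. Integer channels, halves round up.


R = 255 × (1-C) × (1-K) = 255 × 0.36 × 0.11 = 10.098 → 10
G = 255 × (1-M) × (1-K) = 255 × 0.56 × 0.11 = 15.708 → 16
B = 255 × (1-Y) × (1-K) = 255 × 0.34 × 0.11 = 9.537 → 10
= RGB(10, 16, 10)


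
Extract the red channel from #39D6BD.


Color: #39D6BD
R = 39 = 57
G = D6 = 214
B = BD = 189
Red = 57


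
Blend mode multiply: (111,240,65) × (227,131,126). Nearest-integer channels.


Multiply: C = A×B/255, rounded to nearest integer
R: 111×227/255 = 25197/255 ≈ 98.812 → 99
G: 240×131/255 = 31440/255 ≈ 123.294 → 123
B: 65×126/255 = 8190/255 ≈ 32.118 → 32
= RGB(99, 123, 32)


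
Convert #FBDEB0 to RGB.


FB → 251 (R)
DE → 222 (G)
B0 → 176 (B)
= RGB(251, 222, 176)


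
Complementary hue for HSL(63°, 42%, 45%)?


Complement = opposite side of color wheel = hue + 180°
H' = (63 + 180) mod 360 = 243°
S and L unchanged.
= HSL(243°, 42%, 45%)


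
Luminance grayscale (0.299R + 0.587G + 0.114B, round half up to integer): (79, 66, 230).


Gray = 0.299×R + 0.587×G + 0.114×B
Gray = 0.299×79 + 0.587×66 + 0.114×230
Gray = 23.621 + 38.742 + 26.220
Gray = 88.583 → round half up → 89
Gray = 89


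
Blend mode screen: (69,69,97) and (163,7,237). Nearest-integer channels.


Screen: C = 255 - (255-A)×(255-B)/255, rounded to nearest integer
R: 255 - (255-69)×(255-163)/255 = 255 - 17112/255 ≈ 255 - 67.106 = 187.894 → 188
G: 255 - (255-69)×(255-7)/255 = 255 - 46128/255 ≈ 255 - 180.894 = 74.106 → 74
B: 255 - (255-97)×(255-237)/255 = 255 - 2844/255 ≈ 255 - 11.153 = 243.847 → 244
= RGB(188, 74, 244)


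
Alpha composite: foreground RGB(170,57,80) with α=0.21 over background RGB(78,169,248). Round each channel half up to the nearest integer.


C = α×F + (1-α)×B, with 1-α = 0.79
R: 0.21×170 + 0.79×78 = 35.70 + 61.62 = 97.32 → 97
G: 0.21×57 + 0.79×169 = 11.97 + 133.51 = 145.48 → 145
B: 0.21×80 + 0.79×248 = 16.80 + 195.92 = 212.72 → 213
= RGB(97, 145, 213)


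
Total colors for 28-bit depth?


Colors = 2^bits = 2^28
= 268,435,456 colors


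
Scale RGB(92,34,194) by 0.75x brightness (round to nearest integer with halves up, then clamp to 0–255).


Multiply each channel by 0.75, round half up, clamp to [0, 255]
R: 92×0.75 = 69
G: 34×0.75 = 25.5 → round → 26
B: 194×0.75 = 145.5 → round → 146
= RGB(69, 26, 146)


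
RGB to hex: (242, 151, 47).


R = 242 → F2 (hex)
G = 151 → 97 (hex)
B = 47 → 2F (hex)
Hex = #F2972F


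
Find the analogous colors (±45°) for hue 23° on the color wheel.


Base hue: 23°
Left analog: (23 - 45) mod 360 = 338°
Right analog: (23 + 45) mod 360 = 68°
Analogous hues = 338° and 68°


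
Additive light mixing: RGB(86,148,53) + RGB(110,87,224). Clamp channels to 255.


Additive: each channel = min(255, C₁+C₂)
R: 86+110 = 196 → 196
G: 148+87 = 235 → 235
B: 53+224 = 277 → 255
= RGB(196, 235, 255)


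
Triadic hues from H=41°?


Triadic: equally spaced at 120° intervals
H1 = 41°
H2 = (41 + 120) mod 360 = 161°
H3 = (41 + 240) mod 360 = 281°
Triadic = 41°, 161°, 281°


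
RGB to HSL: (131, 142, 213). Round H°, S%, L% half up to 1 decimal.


Normalize: R'=131/255≈0.5137, G'=142/255≈0.5569, B'=213/255≈0.8353
Max=213/255, Min=131/255, Δ=Max-Min=82/255
L = (Max+Min)/2 = (213+131)/510 = 344/510 = 0.67450… → L = 67.5%
L > 0.5 → S = Δ/(2-Max-Min) = 82/(510-213-131) = 82/166 = 0.49397… → S = 49.4%
(the 1/255 factors cancel in S and H, so raw channel differences can be used)
Max is B' → H = 60 × ((R-G)/Δ + 4) = 60 × ((131-142)/82 + 4)
  -11/82 + 4 = -0.1341… + 4 = 3.8658…
  H = 60 × 3.8658… = 231.951…° → H = 232.0°
= HSL(232.0°, 49.4%, 67.5%)


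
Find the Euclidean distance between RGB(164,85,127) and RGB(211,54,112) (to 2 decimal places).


d = √[(R₁-R₂)² + (G₁-G₂)² + (B₁-B₂)²]
d = √[(164-211)² + (85-54)² + (127-112)²]
d = √[2209 + 961 + 225]
d = √3395
d ≈ 58.27


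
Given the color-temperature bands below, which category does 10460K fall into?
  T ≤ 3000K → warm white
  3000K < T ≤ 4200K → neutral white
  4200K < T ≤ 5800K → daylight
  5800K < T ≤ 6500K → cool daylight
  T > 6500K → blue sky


Temperature: 10460K
10460K > 6500K → blue sky
Classification: blue sky


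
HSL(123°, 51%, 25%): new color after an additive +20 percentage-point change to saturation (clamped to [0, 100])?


Original S = 51%
Adjustment = +20 percentage points
New S = 51 + (20) = 71
Clamp to [0, 100] → 71
= HSL(123°, 71%, 25%)


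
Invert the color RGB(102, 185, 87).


Invert: (255-R, 255-G, 255-B)
R: 255-102 = 153
G: 255-185 = 70
B: 255-87 = 168
= RGB(153, 70, 168)


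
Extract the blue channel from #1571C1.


Color: #1571C1
R = 15 = 21
G = 71 = 113
B = C1 = 193
Blue = 193


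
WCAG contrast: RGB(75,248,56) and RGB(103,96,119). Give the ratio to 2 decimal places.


Linearize each sRGB channel c=v/255: c/12.92 if c ≤ 0.04045 else ((c+0.055)/1.055)^2.4
L = 0.2126×R_lin + 0.7152×G_lin + 0.0722×B_lin
Color 1 (75,248,56):
  R=75: 75/255≈0.2941 > 0.04045 → ((0.2941+0.055)/1.055)^2.4 ≈ 0.07036
  G=248: 248/255≈0.9725 > 0.04045 → ((0.9725+0.055)/1.055)^2.4 ≈ 0.93869
  B=56: 56/255≈0.2196 > 0.04045 → ((0.2196+0.055)/1.055)^2.4 ≈ 0.03955
  L1 = 0.2126×0.07036 + 0.7152×0.93869 + 0.0722×0.03955 ≈ 0.68916
Color 2 (103,96,119):
  R=103: 103/255≈0.4039 > 0.04045 → ((0.4039+0.055)/1.055)^2.4 ≈ 0.13563
  G=96: 96/255≈0.3765 > 0.04045 → ((0.3765+0.055)/1.055)^2.4 ≈ 0.11697
  B=119: 119/255≈0.4667 > 0.04045 → ((0.4667+0.055)/1.055)^2.4 ≈ 0.18447
  L2 = 0.2126×0.13563 + 0.7152×0.11697 + 0.0722×0.18447 ≈ 0.12581
Lighter = 0.68916, Darker = 0.12581
Ratio = (L_lighter + 0.05) / (L_darker + 0.05)
Ratio = (0.68916 + 0.05) / (0.12581 + 0.05) = 0.73916 / 0.17581 ≈ 4.2043
Ratio ≈ 4.20:1


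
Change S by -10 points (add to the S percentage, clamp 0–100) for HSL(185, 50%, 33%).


Original S = 50%
Adjustment = -10 percentage points
New S = 50 + (-10) = 40
Clamp to [0, 100] → 40
= HSL(185°, 40%, 33%)


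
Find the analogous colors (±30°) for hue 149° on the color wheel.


Base hue: 149°
Left analog: (149 - 30) mod 360 = 119°
Right analog: (149 + 30) mod 360 = 179°
Analogous hues = 119° and 179°


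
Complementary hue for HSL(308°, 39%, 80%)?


Complement = opposite side of color wheel = hue + 180°
H' = (308 + 180) mod 360 = 128°
S and L unchanged.
= HSL(128°, 39%, 80%)


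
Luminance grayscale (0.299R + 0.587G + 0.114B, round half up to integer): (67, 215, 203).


Gray = 0.299×R + 0.587×G + 0.114×B
Gray = 0.299×67 + 0.587×215 + 0.114×203
Gray = 20.033 + 126.205 + 23.142
Gray = 169.380 → round half up → 169
Gray = 169


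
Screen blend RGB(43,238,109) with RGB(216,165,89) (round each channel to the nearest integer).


Screen: C = 255 - (255-A)×(255-B)/255, rounded to nearest integer
R: 255 - (255-43)×(255-216)/255 = 255 - 8268/255 ≈ 255 - 32.424 = 222.576 → 223
G: 255 - (255-238)×(255-165)/255 = 255 - 1530/255 ≈ 255 - 6.000 = 249.000 → 249
B: 255 - (255-109)×(255-89)/255 = 255 - 24236/255 ≈ 255 - 95.043 = 159.957 → 160
= RGB(223, 249, 160)


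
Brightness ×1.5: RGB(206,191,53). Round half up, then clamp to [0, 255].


Multiply each channel by 1.5, round half up, clamp to [0, 255]
R: 206×1.5 = 309 → clamp → 255
G: 191×1.5 = 286.5 → round → 287 → clamp → 255
B: 53×1.5 = 79.5 → round → 80
= RGB(255, 255, 80)


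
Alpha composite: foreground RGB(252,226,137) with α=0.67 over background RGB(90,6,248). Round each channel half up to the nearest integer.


C = α×F + (1-α)×B, with 1-α = 0.33
R: 0.67×252 + 0.33×90 = 168.84 + 29.70 = 198.54 → 199
G: 0.67×226 + 0.33×6 = 151.42 + 1.98 = 153.40 → 153
B: 0.67×137 + 0.33×248 = 91.79 + 81.84 = 173.63 → 174
= RGB(199, 153, 174)


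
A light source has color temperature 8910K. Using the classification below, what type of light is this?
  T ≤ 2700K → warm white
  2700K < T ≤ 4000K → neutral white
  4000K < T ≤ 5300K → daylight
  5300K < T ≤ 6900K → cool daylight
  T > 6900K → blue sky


Temperature: 8910K
8910K > 6900K → blue sky
Classification: blue sky


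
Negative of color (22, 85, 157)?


Invert: (255-R, 255-G, 255-B)
R: 255-22 = 233
G: 255-85 = 170
B: 255-157 = 98
= RGB(233, 170, 98)


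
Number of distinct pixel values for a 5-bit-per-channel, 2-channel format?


Total bits = 5 bits/channel × 2 channels = 10 bits
Distinct pixel values = 2^10
= 1,024 pixel values


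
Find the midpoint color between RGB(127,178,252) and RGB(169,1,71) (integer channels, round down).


Midpoint: each channel = ⌊(C₁+C₂)/2⌋
R: ⌊(127+169)/2⌋ = 148
G: ⌊(178+1)/2⌋ = 89
B: ⌊(252+71)/2⌋ = 161
= RGB(148, 89, 161)


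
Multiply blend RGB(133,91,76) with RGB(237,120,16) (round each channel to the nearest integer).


Multiply: C = A×B/255, rounded to nearest integer
R: 133×237/255 = 31521/255 ≈ 123.612 → 124
G: 91×120/255 = 10920/255 ≈ 42.824 → 43
B: 76×16/255 = 1216/255 ≈ 4.769 → 5
= RGB(124, 43, 5)


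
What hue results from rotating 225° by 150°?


New hue = (H + rotation) mod 360
New hue = (225 + 150) mod 360
= 375 mod 360
= 15°


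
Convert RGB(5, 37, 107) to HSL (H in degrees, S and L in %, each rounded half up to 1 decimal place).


Normalize: R'=5/255≈0.0196, G'=37/255≈0.1451, B'=107/255≈0.4196
Max=107/255, Min=5/255, Δ=Max-Min=102/255
L = (Max+Min)/2 = (107+5)/510 = 112/510 = 0.21960… → L = 22.0%
L ≤ 0.5 → S = Δ/(Max+Min) = 102/(107+5) = 102/112 = 0.91071… → S = 91.1%
(the 1/255 factors cancel in S and H, so raw channel differences can be used)
Max is B' → H = 60 × ((R-G)/Δ + 4) = 60 × ((5-37)/102 + 4)
  -32/102 + 4 = -0.3137… + 4 = 3.6862…
  H = 60 × 3.6862… = 221.176…° → H = 221.2°
= HSL(221.2°, 91.1%, 22.0%)


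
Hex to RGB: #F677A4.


F6 → 246 (R)
77 → 119 (G)
A4 → 164 (B)
= RGB(246, 119, 164)


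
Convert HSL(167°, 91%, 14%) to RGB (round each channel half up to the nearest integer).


H=167°, S=0.91, L=0.14
C = (1-|2L-1|)×S = (1-|-0.72|)×0.91 = 0.2548
H' = H/60 = 167/60 ≈ 2.7833; X = C×(1-|H' mod 2 - 1|) ≈ 0.1996
m = L - C/2 = 0.14 - 0.1274 = 0.0126
Sector ⌊H'⌋ = 2 → (R',G',B') = (0.0, 0.2548, ≈0.1996)
RGB = ((R'+m)×255, (G'+m)×255, (B'+m)×255) = (3.213, 68.187, 54.1093)
Round half up → RGB(3, 68, 54)


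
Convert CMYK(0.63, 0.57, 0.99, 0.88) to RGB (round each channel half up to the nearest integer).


R = 255 × (1-C) × (1-K) = 255 × 0.37 × 0.12 = 11.322 → 11
G = 255 × (1-M) × (1-K) = 255 × 0.43 × 0.12 = 13.158 → 13
B = 255 × (1-Y) × (1-K) = 255 × 0.01 × 0.12 = 0.306 → 0
= RGB(11, 13, 0)


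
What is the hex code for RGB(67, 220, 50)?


R = 67 → 43 (hex)
G = 220 → DC (hex)
B = 50 → 32 (hex)
Hex = #43DC32


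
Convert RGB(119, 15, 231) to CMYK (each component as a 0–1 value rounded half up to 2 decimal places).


R'=119/255≈0.4667, G'=15/255≈0.0588, B'=231/255≈0.9059
K = 1 - max(R',G',B') = 1 - 231/255 = 24/255 = 0.09411… → 0.09
(1-R'-K)/(1-K) simplifies to (max-R)/max with max = 231:
C = (231-119)/231 = 112/231 = 0.48484… → 0.48
M = (231-15)/231 = 216/231 = 0.93506… → 0.94
Y = (231-231)/231 = 0/231 = 0 → 0.00
= CMYK(0.48, 0.94, 0.00, 0.09)
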